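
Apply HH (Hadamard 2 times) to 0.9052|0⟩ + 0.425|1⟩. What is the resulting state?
0.9052|0⟩ + 0.425|1⟩

H² = I, so an even number of Hadamards cancels: H^2 = I and the state is unchanged.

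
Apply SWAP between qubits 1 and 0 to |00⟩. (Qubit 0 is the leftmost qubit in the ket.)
|00⟩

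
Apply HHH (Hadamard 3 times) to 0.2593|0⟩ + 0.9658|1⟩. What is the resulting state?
0.8663|0⟩ - 0.4996|1⟩

H² = I, so H^3 = H: a single Hadamard. With (a, b) = (0.2593, 0.9658), H gives ((a + b)/√2, (a − b)/√2) = (0.8663, -0.4996).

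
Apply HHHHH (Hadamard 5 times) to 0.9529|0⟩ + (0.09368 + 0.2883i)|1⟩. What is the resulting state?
(0.74 + 0.2039i)|0⟩ + (0.6076 - 0.2039i)|1⟩

H² = I, so H^5 = H: a single Hadamard. With (a, b) = (0.9529, (0.09368 + 0.2883i)), H gives ((a + b)/√2, (a − b)/√2) = ((0.74 + 0.2039i), (0.6076 - 0.2039i)).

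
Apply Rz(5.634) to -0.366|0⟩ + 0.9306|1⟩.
(0.3469 + 0.1167i)|0⟩ + (-0.882 + 0.2968i)|1⟩

Rz(5.634) = [[e^(−iθ/2), 0], [0, e^(iθ/2)]] with e^(±iθ/2) = cos(θ/2) ± i·sin(θ/2); θ = 5.634, cos(θ/2) ≈ -0.947781, sin(θ/2) ≈ 0.318923.
With a = amp(|0⟩) = -0.366 and b = amp(|1⟩) = 0.9306:
new amp(|0⟩) = (-0.947781 - 0.318923i)·a = (0.3469 + 0.1167i)
new amp(|1⟩) = (-0.947781 + 0.318923i)·b = (-0.882 + 0.2968i)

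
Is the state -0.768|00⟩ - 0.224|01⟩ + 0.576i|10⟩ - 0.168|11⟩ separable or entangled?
Entangled

Writing the state as a|00⟩ + b|01⟩ + c|10⟩ + d|11⟩, it is a product state iff ad − bc = 0.
Here (a, b, c, d) = (-0.768, -0.224, 0.576i, -0.168): ad − bc = (-0.768)(-0.168) − (-0.224)(0.576i) = (0.129 + 0.129i) ≠ 0, so the state is entangled.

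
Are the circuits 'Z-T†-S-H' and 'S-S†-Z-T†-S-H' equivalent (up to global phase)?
Yes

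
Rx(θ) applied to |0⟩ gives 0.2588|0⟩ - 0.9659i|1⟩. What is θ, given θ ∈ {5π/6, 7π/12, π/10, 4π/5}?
5π/6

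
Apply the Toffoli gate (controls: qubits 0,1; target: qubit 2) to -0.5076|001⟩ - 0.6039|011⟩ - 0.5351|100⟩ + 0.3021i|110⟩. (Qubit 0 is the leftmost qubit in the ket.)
-0.5076|001⟩ - 0.6039|011⟩ - 0.5351|100⟩ + 0.3021i|111⟩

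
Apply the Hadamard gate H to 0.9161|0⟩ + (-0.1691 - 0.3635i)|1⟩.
(0.5282 - 0.257i)|0⟩ + (0.7674 + 0.257i)|1⟩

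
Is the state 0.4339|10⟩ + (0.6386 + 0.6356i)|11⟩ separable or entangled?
Separable

Writing the state as a|00⟩ + b|01⟩ + c|10⟩ + d|11⟩, it is a product state iff ad − bc = 0.
Here (a, b, c, d) = (0, 0, 0.4339, (0.6386 + 0.6356i)): ad − bc = (0)(0.6386 + 0.6356i) − (0)(0.4339) = 0, so the state is separable.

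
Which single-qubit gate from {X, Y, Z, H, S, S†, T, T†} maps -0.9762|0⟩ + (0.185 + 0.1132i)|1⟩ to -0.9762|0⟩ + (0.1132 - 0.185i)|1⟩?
S†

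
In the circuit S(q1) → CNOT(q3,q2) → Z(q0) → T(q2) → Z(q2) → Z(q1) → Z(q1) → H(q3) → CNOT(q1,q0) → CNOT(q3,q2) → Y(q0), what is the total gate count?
11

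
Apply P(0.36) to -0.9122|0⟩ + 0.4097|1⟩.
-0.9122|0⟩ + (0.3834 + 0.1443i)|1⟩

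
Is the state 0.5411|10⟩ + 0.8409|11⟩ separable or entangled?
Separable

Writing the state as a|00⟩ + b|01⟩ + c|10⟩ + d|11⟩, it is a product state iff ad − bc = 0.
Here (a, b, c, d) = (0, 0, 0.5411, 0.8409): ad − bc = (0)(0.8409) − (0)(0.5411) = 0, so the state is separable.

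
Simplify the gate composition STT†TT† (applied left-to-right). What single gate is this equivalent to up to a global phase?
S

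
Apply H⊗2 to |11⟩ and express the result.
1/2|00⟩ - 1/2|01⟩ - 1/2|10⟩ + 1/2|11⟩

H⊗2 gives amp(|y⟩) = (1/2) Σ_x (−1)^(x·y) amp(|x⟩), where x·y is the number of positions in which both x and y have a 1.
|00⟩: (1)/2 = 1/2
|01⟩: (-1)/2 = -1/2
|10⟩: (-1)/2 = -1/2
|11⟩: (1)/2 = 1/2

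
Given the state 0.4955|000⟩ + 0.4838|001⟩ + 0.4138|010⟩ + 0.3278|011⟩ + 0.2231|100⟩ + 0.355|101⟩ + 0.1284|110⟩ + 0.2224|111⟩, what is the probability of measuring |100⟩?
0.04977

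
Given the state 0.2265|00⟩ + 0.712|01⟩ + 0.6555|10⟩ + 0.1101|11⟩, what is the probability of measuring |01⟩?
0.5069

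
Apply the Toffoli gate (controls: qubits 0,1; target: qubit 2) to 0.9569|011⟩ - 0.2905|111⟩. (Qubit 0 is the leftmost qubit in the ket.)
0.9569|011⟩ - 0.2905|110⟩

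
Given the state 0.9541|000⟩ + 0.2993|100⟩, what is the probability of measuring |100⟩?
0.08958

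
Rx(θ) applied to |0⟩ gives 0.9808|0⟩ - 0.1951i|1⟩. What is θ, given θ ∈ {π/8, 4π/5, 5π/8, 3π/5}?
π/8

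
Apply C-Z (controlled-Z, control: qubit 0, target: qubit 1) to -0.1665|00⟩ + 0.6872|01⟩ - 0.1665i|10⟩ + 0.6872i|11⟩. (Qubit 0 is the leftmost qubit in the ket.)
-0.1665|00⟩ + 0.6872|01⟩ - 0.1665i|10⟩ - 0.6872i|11⟩

C-Z leaves the control-|0⟩ kets |00⟩, |01⟩ unchanged and applies Z to qubit 1 on the control-|1⟩ pair (|10⟩, |11⟩).
Z = [[1, 0], [0, -1]].
With a = amp(|10⟩) = -0.1665i and b = amp(|11⟩) = 0.6872i:
new amp(|10⟩) = (1)·a = -0.1665i
new amp(|11⟩) = (-1)·b = -0.6872i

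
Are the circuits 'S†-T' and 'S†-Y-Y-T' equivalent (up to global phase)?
Yes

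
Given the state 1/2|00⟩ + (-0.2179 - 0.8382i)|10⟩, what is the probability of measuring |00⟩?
1/4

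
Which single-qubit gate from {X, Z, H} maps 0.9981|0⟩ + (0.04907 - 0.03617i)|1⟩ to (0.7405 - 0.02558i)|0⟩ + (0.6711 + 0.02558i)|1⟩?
H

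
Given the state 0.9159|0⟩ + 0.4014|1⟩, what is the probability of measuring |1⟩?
0.1611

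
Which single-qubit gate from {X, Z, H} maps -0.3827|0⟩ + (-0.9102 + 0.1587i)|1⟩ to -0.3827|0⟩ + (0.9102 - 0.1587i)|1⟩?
Z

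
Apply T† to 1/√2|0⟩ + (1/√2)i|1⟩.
1/√2|0⟩ + (1/2 + (1/2)i)|1⟩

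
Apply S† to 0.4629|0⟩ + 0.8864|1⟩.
0.4629|0⟩ - 0.8864i|1⟩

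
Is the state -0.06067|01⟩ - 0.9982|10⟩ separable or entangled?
Entangled

Writing the state as a|00⟩ + b|01⟩ + c|10⟩ + d|11⟩, it is a product state iff ad − bc = 0.
Here (a, b, c, d) = (0, -0.06067, -0.9982, 0): ad − bc = (0)(0) − (-0.06067)(-0.9982) = -0.06056 ≠ 0, so the state is entangled.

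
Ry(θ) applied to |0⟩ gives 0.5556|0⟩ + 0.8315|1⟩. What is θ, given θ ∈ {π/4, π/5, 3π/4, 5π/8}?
5π/8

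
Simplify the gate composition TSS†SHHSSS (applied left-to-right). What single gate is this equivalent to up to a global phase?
T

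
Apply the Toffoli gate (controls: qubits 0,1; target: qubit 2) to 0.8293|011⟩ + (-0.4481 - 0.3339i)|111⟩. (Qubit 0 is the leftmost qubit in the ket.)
0.8293|011⟩ + (-0.4481 - 0.3339i)|110⟩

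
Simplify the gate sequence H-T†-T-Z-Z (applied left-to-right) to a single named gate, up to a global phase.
H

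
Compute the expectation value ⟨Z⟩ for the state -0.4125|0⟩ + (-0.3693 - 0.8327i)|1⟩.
-0.6596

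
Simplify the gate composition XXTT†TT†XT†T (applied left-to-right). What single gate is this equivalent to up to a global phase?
X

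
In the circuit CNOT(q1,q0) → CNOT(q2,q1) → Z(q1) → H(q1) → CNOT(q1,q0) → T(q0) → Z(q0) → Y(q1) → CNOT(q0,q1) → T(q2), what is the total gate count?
10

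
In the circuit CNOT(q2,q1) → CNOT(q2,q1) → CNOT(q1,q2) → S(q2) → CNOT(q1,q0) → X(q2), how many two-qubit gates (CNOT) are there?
4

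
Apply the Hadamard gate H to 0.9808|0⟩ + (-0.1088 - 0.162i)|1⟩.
(0.6166 - 0.1146i)|0⟩ + (0.7705 + 0.1146i)|1⟩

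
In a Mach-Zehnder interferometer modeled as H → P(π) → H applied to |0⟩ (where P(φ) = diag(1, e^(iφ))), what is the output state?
|1⟩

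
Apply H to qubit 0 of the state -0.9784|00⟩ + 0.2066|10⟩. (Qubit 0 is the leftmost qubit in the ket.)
-0.5457|00⟩ - 0.8379|10⟩

H on qubit 0 mixes each pair of kets that differ only in qubit 0: amplitudes (a, b) of (|…0…⟩, |…1…⟩) become ((a + b)/√2, (a − b)/√2). Kets absent from the input have amplitude 0.
(|00⟩, |10⟩): (a, b) = (-0.9784, 0.2066) → (-0.5457, -0.8379)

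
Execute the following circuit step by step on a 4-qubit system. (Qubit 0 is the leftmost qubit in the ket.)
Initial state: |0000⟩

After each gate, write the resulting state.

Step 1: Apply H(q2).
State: 1/√2|0000⟩ + 1/√2|0010⟩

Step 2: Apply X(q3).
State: 1/√2|0001⟩ + 1/√2|0011⟩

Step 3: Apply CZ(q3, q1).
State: 1/√2|0001⟩ + 1/√2|0011⟩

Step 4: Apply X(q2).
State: 1/√2|0001⟩ + 1/√2|0011⟩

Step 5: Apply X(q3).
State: 1/√2|0000⟩ + 1/√2|0010⟩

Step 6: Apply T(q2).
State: 1/√2|0000⟩ + (1/2 + (1/2)i)|0010⟩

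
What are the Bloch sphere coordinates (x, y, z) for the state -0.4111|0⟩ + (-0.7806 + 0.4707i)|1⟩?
(0.6418, -0.387, -0.6619)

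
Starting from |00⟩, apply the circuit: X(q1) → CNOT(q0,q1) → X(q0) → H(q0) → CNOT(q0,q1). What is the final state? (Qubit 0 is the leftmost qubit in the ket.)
1/√2|01⟩ - 1/√2|10⟩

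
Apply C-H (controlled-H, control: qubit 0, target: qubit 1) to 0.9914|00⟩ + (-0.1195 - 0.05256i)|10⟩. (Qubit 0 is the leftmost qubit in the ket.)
0.9914|00⟩ + (-0.0845 - 0.03717i)|10⟩ + (-0.0845 - 0.03717i)|11⟩

C-H leaves the control-|0⟩ kets |00⟩, |01⟩ unchanged and applies H to qubit 1 on the control-|1⟩ pair (|10⟩, |11⟩).
H = [[1/√2, 1/√2], [1/√2, -1/√2]].
With a = amp(|10⟩) = (-0.1195 - 0.05256i) and b = amp(|11⟩) = 0:
new amp(|10⟩) = (1/√2)·a + (1/√2)·b = (-0.0845 - 0.03717i)
new amp(|11⟩) = (1/√2)·a + (-1/√2)·b = (-0.0845 - 0.03717i)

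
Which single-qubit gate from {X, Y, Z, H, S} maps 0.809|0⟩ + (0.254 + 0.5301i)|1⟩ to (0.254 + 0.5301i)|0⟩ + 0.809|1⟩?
X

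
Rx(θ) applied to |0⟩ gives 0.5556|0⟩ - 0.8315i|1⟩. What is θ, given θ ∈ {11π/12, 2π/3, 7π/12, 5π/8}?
5π/8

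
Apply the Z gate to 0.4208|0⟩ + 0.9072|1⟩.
0.4208|0⟩ - 0.9072|1⟩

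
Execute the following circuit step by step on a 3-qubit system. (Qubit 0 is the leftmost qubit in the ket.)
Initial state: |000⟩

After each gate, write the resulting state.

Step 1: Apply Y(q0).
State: i|100⟩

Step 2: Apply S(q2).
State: i|100⟩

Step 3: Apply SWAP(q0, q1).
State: i|010⟩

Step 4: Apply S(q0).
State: i|010⟩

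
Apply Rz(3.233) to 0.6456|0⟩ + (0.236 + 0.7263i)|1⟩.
(-0.0295 - 0.6449i)|0⟩ + (-0.7363 + 0.2026i)|1⟩

Rz(3.233) = [[e^(−iθ/2), 0], [0, e^(iθ/2)]] with e^(±iθ/2) = cos(θ/2) ± i·sin(θ/2); θ = 3.233, cos(θ/2) ≈ -0.0456878, sin(θ/2) ≈ 0.998956.
With a = amp(|0⟩) = 0.6456 and b = amp(|1⟩) = (0.236 + 0.7263i):
new amp(|0⟩) = (-0.0456878 - 0.998956i)·a = (-0.0295 - 0.6449i)
new amp(|1⟩) = (-0.0456878 + 0.998956i)·b = (-0.7363 + 0.2026i)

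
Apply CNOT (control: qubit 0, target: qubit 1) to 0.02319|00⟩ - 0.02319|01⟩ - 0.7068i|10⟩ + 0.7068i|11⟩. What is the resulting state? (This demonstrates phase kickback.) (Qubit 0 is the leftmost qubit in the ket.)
0.02319|00⟩ - 0.02319|01⟩ + 0.7068i|10⟩ - 0.7068i|11⟩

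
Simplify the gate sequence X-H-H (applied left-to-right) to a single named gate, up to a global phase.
X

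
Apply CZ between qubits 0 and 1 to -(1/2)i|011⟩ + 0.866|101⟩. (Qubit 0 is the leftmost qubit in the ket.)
-(1/2)i|011⟩ + 0.866|101⟩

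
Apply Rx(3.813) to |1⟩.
-0.9442i|0⟩ - 0.3294|1⟩

Rx(3.813) = [[cos(θ/2), −i·sin(θ/2)], [−i·sin(θ/2), cos(θ/2)]]; θ = 3.813, cos(θ/2) ≈ -0.329434, sin(θ/2) ≈ 0.944179.
With a = amp(|0⟩) = 0 and b = amp(|1⟩) = 1:
new amp(|0⟩) = (-0.329434)·a + (-0.944179i)·b = -0.9442i
new amp(|1⟩) = (-0.944179i)·a + (-0.329434)·b = -0.3294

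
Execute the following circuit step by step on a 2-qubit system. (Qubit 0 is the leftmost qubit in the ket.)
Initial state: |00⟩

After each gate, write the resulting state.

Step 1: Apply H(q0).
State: 1/√2|00⟩ + 1/√2|10⟩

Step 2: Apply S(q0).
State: 1/√2|00⟩ + (1/√2)i|10⟩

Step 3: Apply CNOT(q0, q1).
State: 1/√2|00⟩ + (1/√2)i|11⟩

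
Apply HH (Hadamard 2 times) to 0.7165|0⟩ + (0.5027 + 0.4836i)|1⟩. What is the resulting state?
0.7165|0⟩ + (0.5027 + 0.4836i)|1⟩

H² = I, so an even number of Hadamards cancels: H^2 = I and the state is unchanged.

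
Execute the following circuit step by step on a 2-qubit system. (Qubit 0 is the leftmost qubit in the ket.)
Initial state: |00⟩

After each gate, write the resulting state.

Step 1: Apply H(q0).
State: 1/√2|00⟩ + 1/√2|10⟩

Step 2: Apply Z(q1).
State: 1/√2|00⟩ + 1/√2|10⟩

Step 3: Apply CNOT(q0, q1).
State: 1/√2|00⟩ + 1/√2|11⟩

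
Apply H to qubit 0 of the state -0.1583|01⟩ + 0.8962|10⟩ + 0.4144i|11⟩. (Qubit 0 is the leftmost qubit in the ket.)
0.6337|00⟩ + (-0.1119 + 0.293i)|01⟩ - 0.6337|10⟩ + (-0.1119 - 0.293i)|11⟩

H on qubit 0 mixes each pair of kets that differ only in qubit 0: amplitudes (a, b) of (|…0…⟩, |…1…⟩) become ((a + b)/√2, (a − b)/√2). Kets absent from the input have amplitude 0.
(|00⟩, |10⟩): (a, b) = (0, 0.8962) → (0.6337, -0.6337)
(|01⟩, |11⟩): (a, b) = (-0.1583, 0.4144i) → ((-0.1119 + 0.293i), (-0.1119 - 0.293i))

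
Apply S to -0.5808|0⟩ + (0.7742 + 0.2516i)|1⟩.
-0.5808|0⟩ + (-0.2516 + 0.7742i)|1⟩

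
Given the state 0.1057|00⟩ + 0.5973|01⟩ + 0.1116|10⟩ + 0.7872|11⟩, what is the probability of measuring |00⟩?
0.01117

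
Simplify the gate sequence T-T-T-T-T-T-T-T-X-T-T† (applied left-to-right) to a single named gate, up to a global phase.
X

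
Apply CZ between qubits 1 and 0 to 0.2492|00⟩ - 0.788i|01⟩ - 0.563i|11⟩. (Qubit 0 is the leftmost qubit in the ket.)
0.2492|00⟩ - 0.788i|01⟩ + 0.563i|11⟩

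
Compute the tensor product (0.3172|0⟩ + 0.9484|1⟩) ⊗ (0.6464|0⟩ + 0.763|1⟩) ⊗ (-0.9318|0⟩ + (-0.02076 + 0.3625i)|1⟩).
-0.1911|000⟩ + (-0.004257 + 0.07433i)|001⟩ - 0.2255|010⟩ + (-0.005024 + 0.08773i)|011⟩ - 0.5712|100⟩ + (-0.01273 + 0.2222i)|101⟩ - 0.6743|110⟩ + (-0.01502 + 0.2623i)|111⟩

amp(|b₁b₂…⟩) = product of the factor amplitudes for bits b₁, b₂, …; only kets whose every factor amplitude is nonzero survive.
|000⟩: (0.3172)(0.6464)(-0.9318) = -0.1911
|001⟩: (0.3172)(0.6464)(-0.02076 + 0.3625i) = (-0.004257 + 0.07433i)
|010⟩: (0.3172)(0.763)(-0.9318) = -0.2255
|011⟩: (0.3172)(0.763)(-0.02076 + 0.3625i) = (-0.005024 + 0.08773i)
|100⟩: (0.9484)(0.6464)(-0.9318) = -0.5712
|101⟩: (0.9484)(0.6464)(-0.02076 + 0.3625i) = (-0.01273 + 0.2222i)
|110⟩: (0.9484)(0.763)(-0.9318) = -0.6743
|111⟩: (0.9484)(0.763)(-0.02076 + 0.3625i) = (-0.01502 + 0.2623i)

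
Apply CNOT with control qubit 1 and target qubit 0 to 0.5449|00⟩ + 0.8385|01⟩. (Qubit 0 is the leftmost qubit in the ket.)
0.5449|00⟩ + 0.8385|11⟩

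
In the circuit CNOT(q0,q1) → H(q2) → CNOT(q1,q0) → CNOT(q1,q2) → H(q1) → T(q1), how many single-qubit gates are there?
3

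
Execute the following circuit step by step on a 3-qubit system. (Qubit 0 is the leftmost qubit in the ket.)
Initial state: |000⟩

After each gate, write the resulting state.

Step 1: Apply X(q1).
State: |010⟩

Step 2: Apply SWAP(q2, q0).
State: |010⟩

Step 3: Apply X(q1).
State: |000⟩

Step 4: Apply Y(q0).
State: i|100⟩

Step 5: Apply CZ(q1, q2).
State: i|100⟩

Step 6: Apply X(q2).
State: i|101⟩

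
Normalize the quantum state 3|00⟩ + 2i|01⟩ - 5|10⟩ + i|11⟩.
0.4804|00⟩ + 0.3203i|01⟩ - 0.8006|10⟩ + 0.1601i|11⟩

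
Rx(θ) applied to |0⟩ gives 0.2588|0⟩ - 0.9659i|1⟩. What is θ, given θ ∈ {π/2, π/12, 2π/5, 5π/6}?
5π/6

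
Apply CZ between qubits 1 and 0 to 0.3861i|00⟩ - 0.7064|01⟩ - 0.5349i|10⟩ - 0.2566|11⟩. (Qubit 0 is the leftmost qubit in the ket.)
0.3861i|00⟩ - 0.7064|01⟩ - 0.5349i|10⟩ + 0.2566|11⟩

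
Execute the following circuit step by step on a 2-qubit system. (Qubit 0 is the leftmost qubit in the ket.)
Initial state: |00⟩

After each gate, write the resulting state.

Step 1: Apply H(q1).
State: 1/√2|00⟩ + 1/√2|01⟩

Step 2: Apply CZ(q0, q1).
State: 1/√2|00⟩ + 1/√2|01⟩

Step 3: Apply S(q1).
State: 1/√2|00⟩ + (1/√2)i|01⟩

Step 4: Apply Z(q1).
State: 1/√2|00⟩ - (1/√2)i|01⟩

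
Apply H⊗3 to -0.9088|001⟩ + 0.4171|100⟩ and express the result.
-0.1738|000⟩ + 0.4688|001⟩ - 0.1738|010⟩ + 0.4688|011⟩ - 0.4688|100⟩ + 0.1738|101⟩ - 0.4688|110⟩ + 0.1738|111⟩

H⊗3 gives amp(|y⟩) = (1/2√2) Σ_x (−1)^(x·y) amp(|x⟩), where x·y is the number of positions in which both x and y have a 1.
|000⟩: (-0.9088 + 0.4171)/(2√2) = -0.1738
|001⟩: (0.9088 + 0.4171)/(2√2) = 0.4688
|010⟩: (-0.9088 + 0.4171)/(2√2) = -0.1738
|011⟩: (0.9088 + 0.4171)/(2√2) = 0.4688
|100⟩: (-0.9088 - 0.4171)/(2√2) = -0.4688
|101⟩: (0.9088 - 0.4171)/(2√2) = 0.1738
|110⟩: (-0.9088 - 0.4171)/(2√2) = -0.4688
|111⟩: (0.9088 - 0.4171)/(2√2) = 0.1738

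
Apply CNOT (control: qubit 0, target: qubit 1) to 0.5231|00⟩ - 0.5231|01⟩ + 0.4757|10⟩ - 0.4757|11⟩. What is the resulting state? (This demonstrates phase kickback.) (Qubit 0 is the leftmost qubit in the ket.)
0.5231|00⟩ - 0.5231|01⟩ - 0.4757|10⟩ + 0.4757|11⟩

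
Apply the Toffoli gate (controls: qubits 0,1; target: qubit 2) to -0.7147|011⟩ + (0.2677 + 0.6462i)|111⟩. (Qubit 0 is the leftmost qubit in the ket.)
-0.7147|011⟩ + (0.2677 + 0.6462i)|110⟩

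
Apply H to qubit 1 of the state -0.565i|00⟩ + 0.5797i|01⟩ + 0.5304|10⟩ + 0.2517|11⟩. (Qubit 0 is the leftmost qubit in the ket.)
0.01039i|00⟩ - 0.8094i|01⟩ + 0.553|10⟩ + 0.1971|11⟩

H on qubit 1 mixes each pair of kets that differ only in qubit 1: amplitudes (a, b) of (|…0…⟩, |…1…⟩) become ((a + b)/√2, (a − b)/√2). Kets absent from the input have amplitude 0.
(|00⟩, |01⟩): (a, b) = (-0.565i, 0.5797i) → (0.01039i, -0.8094i)
(|10⟩, |11⟩): (a, b) = (0.5304, 0.2517) → (0.553, 0.1971)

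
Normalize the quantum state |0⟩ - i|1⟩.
1/√2|0⟩ - (1/√2)i|1⟩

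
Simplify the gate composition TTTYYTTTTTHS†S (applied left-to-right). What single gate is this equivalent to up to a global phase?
H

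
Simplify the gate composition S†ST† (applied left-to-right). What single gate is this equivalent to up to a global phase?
T†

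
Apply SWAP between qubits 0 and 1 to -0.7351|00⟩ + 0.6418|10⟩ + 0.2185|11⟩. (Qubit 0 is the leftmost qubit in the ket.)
-0.7351|00⟩ + 0.6418|01⟩ + 0.2185|11⟩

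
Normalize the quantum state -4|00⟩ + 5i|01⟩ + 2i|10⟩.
-0.5963|00⟩ + 0.7454i|01⟩ + 0.2981i|10⟩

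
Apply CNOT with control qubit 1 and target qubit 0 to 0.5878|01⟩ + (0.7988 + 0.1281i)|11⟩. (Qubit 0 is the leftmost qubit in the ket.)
(0.7988 + 0.1281i)|01⟩ + 0.5878|11⟩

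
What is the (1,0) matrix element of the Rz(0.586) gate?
0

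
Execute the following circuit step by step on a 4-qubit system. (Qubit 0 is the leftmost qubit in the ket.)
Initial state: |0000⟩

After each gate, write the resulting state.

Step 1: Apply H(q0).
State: 1/√2|0000⟩ + 1/√2|1000⟩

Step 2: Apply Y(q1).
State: (1/√2)i|0100⟩ + (1/√2)i|1100⟩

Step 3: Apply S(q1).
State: -1/√2|0100⟩ - 1/√2|1100⟩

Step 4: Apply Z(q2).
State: -1/√2|0100⟩ - 1/√2|1100⟩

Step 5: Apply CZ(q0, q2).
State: -1/√2|0100⟩ - 1/√2|1100⟩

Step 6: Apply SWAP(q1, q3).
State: -1/√2|0001⟩ - 1/√2|1001⟩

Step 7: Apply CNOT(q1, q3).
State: -1/√2|0001⟩ - 1/√2|1001⟩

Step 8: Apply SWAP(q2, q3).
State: -1/√2|0010⟩ - 1/√2|1010⟩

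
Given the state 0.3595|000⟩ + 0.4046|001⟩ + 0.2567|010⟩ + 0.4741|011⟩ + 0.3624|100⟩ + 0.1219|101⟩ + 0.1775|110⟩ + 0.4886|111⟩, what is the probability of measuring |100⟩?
0.1313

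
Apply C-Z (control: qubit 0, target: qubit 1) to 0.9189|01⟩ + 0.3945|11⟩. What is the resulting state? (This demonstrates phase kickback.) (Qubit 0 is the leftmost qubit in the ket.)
0.9189|01⟩ - 0.3945|11⟩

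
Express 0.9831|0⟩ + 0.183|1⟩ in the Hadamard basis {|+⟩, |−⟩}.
0.8246|+⟩ + 0.5658|−⟩

With |ψ⟩ = α|0⟩ + β|1⟩, the Hadamard-basis coefficients are ⟨+|ψ⟩ = (α + β)/√2 and ⟨−|ψ⟩ = (α − β)/√2.
Here α = 0.9831, β = 0.183: (α + β)/√2 = 0.8246, (α − β)/√2 = 0.5658.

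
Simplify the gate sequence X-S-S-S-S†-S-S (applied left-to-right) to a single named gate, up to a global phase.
X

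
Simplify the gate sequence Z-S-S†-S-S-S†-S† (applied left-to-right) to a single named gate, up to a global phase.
Z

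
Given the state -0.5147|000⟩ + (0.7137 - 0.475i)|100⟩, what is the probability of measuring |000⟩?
0.2649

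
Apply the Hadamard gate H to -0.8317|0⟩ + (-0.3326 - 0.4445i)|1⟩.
(-0.8233 - 0.3143i)|0⟩ + (-0.3529 + 0.3143i)|1⟩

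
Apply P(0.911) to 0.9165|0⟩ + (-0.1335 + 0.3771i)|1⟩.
0.9165|0⟩ + (-0.3798 + 0.1257i)|1⟩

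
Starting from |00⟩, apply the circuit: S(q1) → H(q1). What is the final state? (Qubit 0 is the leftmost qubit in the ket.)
1/√2|00⟩ + 1/√2|01⟩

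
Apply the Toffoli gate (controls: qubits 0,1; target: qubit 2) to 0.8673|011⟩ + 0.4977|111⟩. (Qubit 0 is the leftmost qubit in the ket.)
0.8673|011⟩ + 0.4977|110⟩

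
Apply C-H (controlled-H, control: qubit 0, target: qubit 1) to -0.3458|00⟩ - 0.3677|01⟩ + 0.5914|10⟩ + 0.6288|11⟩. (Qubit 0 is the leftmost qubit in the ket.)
-0.3458|00⟩ - 0.3677|01⟩ + 0.8628|10⟩ - 0.02645|11⟩

C-H leaves the control-|0⟩ kets |00⟩, |01⟩ unchanged and applies H to qubit 1 on the control-|1⟩ pair (|10⟩, |11⟩).
H = [[1/√2, 1/√2], [1/√2, -1/√2]].
With a = amp(|10⟩) = 0.5914 and b = amp(|11⟩) = 0.6288:
new amp(|10⟩) = (1/√2)·a + (1/√2)·b = 0.8628
new amp(|11⟩) = (1/√2)·a + (-1/√2)·b = -0.02645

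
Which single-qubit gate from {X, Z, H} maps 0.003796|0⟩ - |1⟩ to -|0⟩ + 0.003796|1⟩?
X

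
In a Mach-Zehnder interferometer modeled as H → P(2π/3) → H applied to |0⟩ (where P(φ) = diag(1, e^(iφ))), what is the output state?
(0.25 + 0.433i)|0⟩ + (0.75 - 0.433i)|1⟩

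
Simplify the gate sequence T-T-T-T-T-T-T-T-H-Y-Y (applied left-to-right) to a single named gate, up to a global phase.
H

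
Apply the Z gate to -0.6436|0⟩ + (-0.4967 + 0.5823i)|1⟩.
-0.6436|0⟩ + (0.4967 - 0.5823i)|1⟩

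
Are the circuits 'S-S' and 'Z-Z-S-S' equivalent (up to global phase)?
Yes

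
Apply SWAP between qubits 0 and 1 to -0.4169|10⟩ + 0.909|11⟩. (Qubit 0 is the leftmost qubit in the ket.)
-0.4169|01⟩ + 0.909|11⟩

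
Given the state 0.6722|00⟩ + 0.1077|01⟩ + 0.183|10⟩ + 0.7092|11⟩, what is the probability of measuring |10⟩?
0.03349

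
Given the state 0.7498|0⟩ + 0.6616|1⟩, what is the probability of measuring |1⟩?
0.4377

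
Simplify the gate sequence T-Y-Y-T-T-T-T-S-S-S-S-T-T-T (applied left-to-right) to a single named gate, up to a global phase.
I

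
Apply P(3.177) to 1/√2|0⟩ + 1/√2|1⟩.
1/√2|0⟩ + (-0.7067 - 0.02503i)|1⟩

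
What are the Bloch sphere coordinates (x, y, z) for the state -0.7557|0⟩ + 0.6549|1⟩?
(-0.9898, 0, 0.1422)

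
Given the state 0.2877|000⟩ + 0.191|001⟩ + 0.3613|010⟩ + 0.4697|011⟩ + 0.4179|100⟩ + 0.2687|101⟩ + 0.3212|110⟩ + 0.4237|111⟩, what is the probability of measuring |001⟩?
0.03648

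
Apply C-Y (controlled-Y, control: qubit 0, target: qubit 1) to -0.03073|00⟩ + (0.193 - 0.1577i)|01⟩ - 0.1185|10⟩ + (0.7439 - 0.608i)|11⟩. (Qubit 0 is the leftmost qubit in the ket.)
-0.03073|00⟩ + (0.193 - 0.1577i)|01⟩ + (-0.608 - 0.7439i)|10⟩ - 0.1185i|11⟩

C-Y leaves the control-|0⟩ kets |00⟩, |01⟩ unchanged and applies Y to qubit 1 on the control-|1⟩ pair (|10⟩, |11⟩).
Y = [[0, -i], [i, 0]].
With a = amp(|10⟩) = -0.1185 and b = amp(|11⟩) = (0.7439 - 0.608i):
new amp(|10⟩) = (-i)·b = (-0.608 - 0.7439i)
new amp(|11⟩) = (i)·a = -0.1185i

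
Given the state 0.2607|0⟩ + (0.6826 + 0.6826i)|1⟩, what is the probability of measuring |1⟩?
0.9319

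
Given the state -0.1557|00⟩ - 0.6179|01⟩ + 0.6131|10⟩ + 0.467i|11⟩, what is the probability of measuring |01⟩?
0.3818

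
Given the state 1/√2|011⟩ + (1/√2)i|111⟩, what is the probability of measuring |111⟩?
1/2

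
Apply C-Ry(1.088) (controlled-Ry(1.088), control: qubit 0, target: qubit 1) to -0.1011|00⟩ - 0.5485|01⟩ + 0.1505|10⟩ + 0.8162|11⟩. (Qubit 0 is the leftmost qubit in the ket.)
-0.1011|00⟩ - 0.5485|01⟩ - 0.2937|10⟩ + 0.7763|11⟩

C-Ry(1.088) leaves the control-|0⟩ kets |00⟩, |01⟩ unchanged and applies Ry(1.088) to qubit 1 on the control-|1⟩ pair (|10⟩, |11⟩).
Ry(1.088) = [[cos(θ/2), −sin(θ/2)], [sin(θ/2), cos(θ/2)]]; θ = 1.088, cos(θ/2) ≈ 0.855645, sin(θ/2) ≈ 0.517563.
With a = amp(|10⟩) = 0.1505 and b = amp(|11⟩) = 0.8162:
new amp(|10⟩) = (0.855645)·a + (-0.517563)·b = -0.2937
new amp(|11⟩) = (0.517563)·a + (0.855645)·b = 0.7763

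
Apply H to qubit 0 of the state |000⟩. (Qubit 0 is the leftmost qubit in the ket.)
1/√2|000⟩ + 1/√2|100⟩

H on qubit 0 mixes each pair of kets that differ only in qubit 0: amplitudes (a, b) of (|…0…⟩, |…1…⟩) become ((a + b)/√2, (a − b)/√2). Kets absent from the input have amplitude 0.
(|000⟩, |100⟩): (a, b) = (1, 0) → (1/√2, 1/√2)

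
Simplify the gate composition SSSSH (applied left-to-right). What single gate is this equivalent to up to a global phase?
H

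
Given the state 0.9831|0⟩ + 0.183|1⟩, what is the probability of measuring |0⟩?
0.9665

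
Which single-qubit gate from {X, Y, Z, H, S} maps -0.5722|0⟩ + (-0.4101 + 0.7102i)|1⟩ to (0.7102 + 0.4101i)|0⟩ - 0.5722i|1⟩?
Y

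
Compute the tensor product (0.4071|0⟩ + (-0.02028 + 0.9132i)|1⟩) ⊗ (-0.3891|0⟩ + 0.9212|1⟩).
-0.1584|00⟩ + 0.375|01⟩ + (0.007891 - 0.3553i)|10⟩ + (-0.01868 + 0.8412i)|11⟩

amp(|b₁b₂…⟩) = product of the factor amplitudes for bits b₁, b₂, …; only kets whose every factor amplitude is nonzero survive.
|00⟩: (0.4071)(-0.3891) = -0.1584
|01⟩: (0.4071)(0.9212) = 0.375
|10⟩: (-0.02028 + 0.9132i)(-0.3891) = (0.007891 - 0.3553i)
|11⟩: (-0.02028 + 0.9132i)(0.9212) = (-0.01868 + 0.8412i)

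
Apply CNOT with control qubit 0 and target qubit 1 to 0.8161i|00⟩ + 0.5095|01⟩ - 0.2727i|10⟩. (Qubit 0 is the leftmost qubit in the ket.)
0.8161i|00⟩ + 0.5095|01⟩ - 0.2727i|11⟩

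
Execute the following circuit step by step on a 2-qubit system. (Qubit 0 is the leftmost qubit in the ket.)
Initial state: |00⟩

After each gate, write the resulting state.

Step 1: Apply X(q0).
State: |10⟩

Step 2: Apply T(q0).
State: (1/√2 + (1/√2)i)|10⟩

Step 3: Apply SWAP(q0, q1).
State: (1/√2 + (1/√2)i)|01⟩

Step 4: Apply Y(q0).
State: (-1/√2 + (1/√2)i)|11⟩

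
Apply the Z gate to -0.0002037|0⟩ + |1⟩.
-0.0002037|0⟩ - |1⟩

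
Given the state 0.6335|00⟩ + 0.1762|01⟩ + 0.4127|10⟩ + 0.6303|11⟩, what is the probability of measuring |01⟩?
0.03105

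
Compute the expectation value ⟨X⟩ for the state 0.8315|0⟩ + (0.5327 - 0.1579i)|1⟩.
0.8859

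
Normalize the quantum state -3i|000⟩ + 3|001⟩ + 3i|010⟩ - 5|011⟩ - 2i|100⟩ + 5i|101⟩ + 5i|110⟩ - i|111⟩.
-0.29i|000⟩ + 0.29|001⟩ + 0.29i|010⟩ - 0.4834|011⟩ - 0.1933i|100⟩ + 0.4834i|101⟩ + 0.4834i|110⟩ - 0.09667i|111⟩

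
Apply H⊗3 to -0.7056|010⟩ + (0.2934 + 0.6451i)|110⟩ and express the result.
(-0.1457 + 0.2281i)|000⟩ + (-0.1457 + 0.2281i)|001⟩ + (0.1457 - 0.2281i)|010⟩ + (0.1457 - 0.2281i)|011⟩ + (-0.3532 - 0.2281i)|100⟩ + (-0.3532 - 0.2281i)|101⟩ + (0.3532 + 0.2281i)|110⟩ + (0.3532 + 0.2281i)|111⟩

H⊗3 gives amp(|y⟩) = (1/2√2) Σ_x (−1)^(x·y) amp(|x⟩), where x·y is the number of positions in which both x and y have a 1.
|000⟩: (-0.7056 + (0.2934 + 0.6451i))/(2√2) = (-0.1457 + 0.2281i)
|001⟩: (-0.7056 + (0.2934 + 0.6451i))/(2√2) = (-0.1457 + 0.2281i)
|010⟩: (0.7056 - (0.2934 + 0.6451i))/(2√2) = (0.1457 - 0.2281i)
|011⟩: (0.7056 - (0.2934 + 0.6451i))/(2√2) = (0.1457 - 0.2281i)
|100⟩: (-0.7056 - (0.2934 + 0.6451i))/(2√2) = (-0.3532 - 0.2281i)
|101⟩: (-0.7056 - (0.2934 + 0.6451i))/(2√2) = (-0.3532 - 0.2281i)
|110⟩: (0.7056 + (0.2934 + 0.6451i))/(2√2) = (0.3532 + 0.2281i)
|111⟩: (0.7056 + (0.2934 + 0.6451i))/(2√2) = (0.3532 + 0.2281i)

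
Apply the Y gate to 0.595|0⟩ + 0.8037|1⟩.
-0.8037i|0⟩ + 0.595i|1⟩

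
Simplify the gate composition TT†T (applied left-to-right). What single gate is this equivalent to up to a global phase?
T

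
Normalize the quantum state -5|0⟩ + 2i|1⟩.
-0.9285|0⟩ + 0.3714i|1⟩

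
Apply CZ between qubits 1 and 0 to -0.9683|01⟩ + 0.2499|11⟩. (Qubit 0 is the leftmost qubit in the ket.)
-0.9683|01⟩ - 0.2499|11⟩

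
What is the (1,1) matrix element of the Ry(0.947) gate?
0.89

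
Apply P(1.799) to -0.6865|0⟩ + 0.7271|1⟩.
-0.6865|0⟩ + (-0.1645 + 0.7082i)|1⟩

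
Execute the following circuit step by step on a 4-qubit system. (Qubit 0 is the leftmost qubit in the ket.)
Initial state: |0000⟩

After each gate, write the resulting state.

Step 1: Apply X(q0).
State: |1000⟩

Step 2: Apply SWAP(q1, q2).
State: |1000⟩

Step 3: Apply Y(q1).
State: i|1100⟩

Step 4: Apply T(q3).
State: i|1100⟩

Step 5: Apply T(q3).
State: i|1100⟩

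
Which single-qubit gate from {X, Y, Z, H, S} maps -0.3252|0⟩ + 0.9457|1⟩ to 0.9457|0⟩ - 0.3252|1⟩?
X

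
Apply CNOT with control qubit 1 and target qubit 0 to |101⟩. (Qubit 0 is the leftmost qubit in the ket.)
|101⟩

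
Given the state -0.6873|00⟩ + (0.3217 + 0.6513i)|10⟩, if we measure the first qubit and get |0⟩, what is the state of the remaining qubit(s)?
-|0⟩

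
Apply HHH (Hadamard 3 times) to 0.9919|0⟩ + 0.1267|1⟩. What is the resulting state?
0.791|0⟩ + 0.6118|1⟩

H² = I, so H^3 = H: a single Hadamard. With (a, b) = (0.9919, 0.1267), H gives ((a + b)/√2, (a − b)/√2) = (0.791, 0.6118).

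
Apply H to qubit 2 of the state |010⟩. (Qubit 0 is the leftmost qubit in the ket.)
1/√2|010⟩ + 1/√2|011⟩

H on qubit 2 mixes each pair of kets that differ only in qubit 2: amplitudes (a, b) of (|…0…⟩, |…1…⟩) become ((a + b)/√2, (a − b)/√2). Kets absent from the input have amplitude 0.
(|010⟩, |011⟩): (a, b) = (1, 0) → (1/√2, 1/√2)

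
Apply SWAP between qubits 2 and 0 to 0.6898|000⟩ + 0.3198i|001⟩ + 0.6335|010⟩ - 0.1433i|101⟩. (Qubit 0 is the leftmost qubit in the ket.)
0.6898|000⟩ + 0.6335|010⟩ + 0.3198i|100⟩ - 0.1433i|101⟩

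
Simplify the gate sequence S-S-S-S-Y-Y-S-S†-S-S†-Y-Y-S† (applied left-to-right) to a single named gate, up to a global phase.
S†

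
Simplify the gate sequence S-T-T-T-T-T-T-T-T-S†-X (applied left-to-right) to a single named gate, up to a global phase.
X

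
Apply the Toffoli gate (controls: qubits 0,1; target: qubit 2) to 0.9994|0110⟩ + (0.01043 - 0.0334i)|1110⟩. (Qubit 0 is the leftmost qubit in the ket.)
0.9994|0110⟩ + (0.01043 - 0.0334i)|1100⟩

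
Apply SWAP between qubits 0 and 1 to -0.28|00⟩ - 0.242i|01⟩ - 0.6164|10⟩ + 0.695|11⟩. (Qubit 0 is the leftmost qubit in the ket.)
-0.28|00⟩ - 0.6164|01⟩ - 0.242i|10⟩ + 0.695|11⟩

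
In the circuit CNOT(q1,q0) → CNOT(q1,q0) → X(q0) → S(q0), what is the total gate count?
4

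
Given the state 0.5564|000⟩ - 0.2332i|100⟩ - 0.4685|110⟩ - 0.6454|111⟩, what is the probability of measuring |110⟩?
0.2195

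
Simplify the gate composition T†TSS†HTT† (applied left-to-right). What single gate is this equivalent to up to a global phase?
H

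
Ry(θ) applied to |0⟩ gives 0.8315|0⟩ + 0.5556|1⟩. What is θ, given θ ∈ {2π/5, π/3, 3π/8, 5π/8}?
3π/8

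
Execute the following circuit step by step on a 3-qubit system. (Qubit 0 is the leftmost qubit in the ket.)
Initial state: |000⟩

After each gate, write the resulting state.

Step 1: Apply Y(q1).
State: i|010⟩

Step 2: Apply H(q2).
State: (1/√2)i|010⟩ + (1/√2)i|011⟩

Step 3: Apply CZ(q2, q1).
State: (1/√2)i|010⟩ - (1/√2)i|011⟩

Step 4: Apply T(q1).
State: (-1/2 + (1/2)i)|010⟩ + (1/2 - (1/2)i)|011⟩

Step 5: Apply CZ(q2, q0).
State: (-1/2 + (1/2)i)|010⟩ + (1/2 - (1/2)i)|011⟩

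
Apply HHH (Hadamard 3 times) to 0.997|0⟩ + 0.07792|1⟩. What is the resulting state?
0.7601|0⟩ + 0.6499|1⟩

H² = I, so H^3 = H: a single Hadamard. With (a, b) = (0.997, 0.07792), H gives ((a + b)/√2, (a − b)/√2) = (0.7601, 0.6499).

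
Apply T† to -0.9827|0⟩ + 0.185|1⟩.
-0.9827|0⟩ + (0.1308 - 0.1308i)|1⟩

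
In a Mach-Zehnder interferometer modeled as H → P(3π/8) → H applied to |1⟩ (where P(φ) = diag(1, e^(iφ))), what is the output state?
(0.3087 - 0.4619i)|0⟩ + (0.6913 + 0.4619i)|1⟩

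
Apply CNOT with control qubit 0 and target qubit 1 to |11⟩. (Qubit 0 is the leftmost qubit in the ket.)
|10⟩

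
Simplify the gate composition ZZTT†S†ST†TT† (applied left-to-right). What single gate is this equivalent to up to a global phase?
T†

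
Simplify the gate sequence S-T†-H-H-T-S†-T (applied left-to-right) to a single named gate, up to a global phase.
T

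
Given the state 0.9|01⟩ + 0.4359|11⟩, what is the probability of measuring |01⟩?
0.81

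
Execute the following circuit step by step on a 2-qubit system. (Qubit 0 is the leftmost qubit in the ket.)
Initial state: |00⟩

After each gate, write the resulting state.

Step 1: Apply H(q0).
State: 1/√2|00⟩ + 1/√2|10⟩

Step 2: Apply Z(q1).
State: 1/√2|00⟩ + 1/√2|10⟩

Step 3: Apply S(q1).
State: 1/√2|00⟩ + 1/√2|10⟩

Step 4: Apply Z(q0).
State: 1/√2|00⟩ - 1/√2|10⟩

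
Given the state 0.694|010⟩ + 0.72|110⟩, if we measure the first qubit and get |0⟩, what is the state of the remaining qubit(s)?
|10⟩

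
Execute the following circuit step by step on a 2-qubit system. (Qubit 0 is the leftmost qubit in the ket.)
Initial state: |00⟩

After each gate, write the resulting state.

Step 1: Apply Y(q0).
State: i|10⟩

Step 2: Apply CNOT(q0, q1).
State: i|11⟩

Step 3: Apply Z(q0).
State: -i|11⟩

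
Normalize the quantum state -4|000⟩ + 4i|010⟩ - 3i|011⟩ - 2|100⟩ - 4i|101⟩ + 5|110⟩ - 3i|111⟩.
-0.4104|000⟩ + 0.4104i|010⟩ - 0.3078i|011⟩ - 0.2052|100⟩ - 0.4104i|101⟩ + 0.513|110⟩ - 0.3078i|111⟩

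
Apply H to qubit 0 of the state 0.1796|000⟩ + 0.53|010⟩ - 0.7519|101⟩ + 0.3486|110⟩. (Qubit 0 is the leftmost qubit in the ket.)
0.127|000⟩ - 0.5317|001⟩ + 0.6213|010⟩ + 0.127|100⟩ + 0.5317|101⟩ + 0.1283|110⟩

H on qubit 0 mixes each pair of kets that differ only in qubit 0: amplitudes (a, b) of (|…0…⟩, |…1…⟩) become ((a + b)/√2, (a − b)/√2). Kets absent from the input have amplitude 0.
(|000⟩, |100⟩): (a, b) = (0.1796, 0) → (0.127, 0.127)
(|001⟩, |101⟩): (a, b) = (0, -0.7519) → (-0.5317, 0.5317)
(|010⟩, |110⟩): (a, b) = (0.53, 0.3486) → (0.6213, 0.1283)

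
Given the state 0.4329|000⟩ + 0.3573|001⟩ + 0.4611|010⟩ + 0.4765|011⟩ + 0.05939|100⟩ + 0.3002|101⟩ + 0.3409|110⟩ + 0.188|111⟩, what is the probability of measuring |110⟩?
0.1162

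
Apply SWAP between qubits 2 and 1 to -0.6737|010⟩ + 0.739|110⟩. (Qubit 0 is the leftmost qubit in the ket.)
-0.6737|001⟩ + 0.739|101⟩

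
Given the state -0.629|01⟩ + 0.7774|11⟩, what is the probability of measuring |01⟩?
0.3956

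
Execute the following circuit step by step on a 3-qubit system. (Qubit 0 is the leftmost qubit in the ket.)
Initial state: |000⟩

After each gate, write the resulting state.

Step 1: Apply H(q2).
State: 1/√2|000⟩ + 1/√2|001⟩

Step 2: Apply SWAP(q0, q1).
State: 1/√2|000⟩ + 1/√2|001⟩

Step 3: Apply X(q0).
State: 1/√2|100⟩ + 1/√2|101⟩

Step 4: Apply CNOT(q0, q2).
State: 1/√2|100⟩ + 1/√2|101⟩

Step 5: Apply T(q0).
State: (1/2 + (1/2)i)|100⟩ + (1/2 + (1/2)i)|101⟩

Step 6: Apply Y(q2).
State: (1/2 - (1/2)i)|100⟩ + (-1/2 + (1/2)i)|101⟩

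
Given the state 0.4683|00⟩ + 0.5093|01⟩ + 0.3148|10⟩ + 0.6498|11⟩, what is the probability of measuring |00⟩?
0.2193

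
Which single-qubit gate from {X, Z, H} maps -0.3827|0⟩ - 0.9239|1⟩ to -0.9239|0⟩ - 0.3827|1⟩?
X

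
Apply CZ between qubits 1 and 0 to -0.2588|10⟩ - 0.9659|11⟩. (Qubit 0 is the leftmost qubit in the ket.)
-0.2588|10⟩ + 0.9659|11⟩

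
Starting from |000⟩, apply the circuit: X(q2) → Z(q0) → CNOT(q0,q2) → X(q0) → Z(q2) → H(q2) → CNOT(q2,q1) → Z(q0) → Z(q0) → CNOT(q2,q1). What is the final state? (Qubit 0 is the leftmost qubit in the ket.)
-1/√2|100⟩ + 1/√2|101⟩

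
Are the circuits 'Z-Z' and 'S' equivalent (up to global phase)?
No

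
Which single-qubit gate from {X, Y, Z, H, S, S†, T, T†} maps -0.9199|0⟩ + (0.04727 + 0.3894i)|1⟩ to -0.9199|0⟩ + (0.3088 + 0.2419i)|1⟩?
T†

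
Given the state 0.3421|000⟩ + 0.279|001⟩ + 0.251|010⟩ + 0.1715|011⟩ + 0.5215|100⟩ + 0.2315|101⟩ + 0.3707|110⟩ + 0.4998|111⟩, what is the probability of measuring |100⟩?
0.272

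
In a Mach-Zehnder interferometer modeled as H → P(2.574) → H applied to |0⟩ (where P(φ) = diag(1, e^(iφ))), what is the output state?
(0.0784 + 0.2688i)|0⟩ + (0.9216 - 0.2688i)|1⟩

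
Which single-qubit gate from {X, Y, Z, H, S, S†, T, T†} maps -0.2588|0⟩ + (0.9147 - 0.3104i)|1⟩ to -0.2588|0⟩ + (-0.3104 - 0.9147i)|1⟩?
S†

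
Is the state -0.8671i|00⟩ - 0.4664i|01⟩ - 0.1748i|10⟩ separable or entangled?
Entangled

Writing the state as a|00⟩ + b|01⟩ + c|10⟩ + d|11⟩, it is a product state iff ad − bc = 0.
Here (a, b, c, d) = (-0.8671i, -0.4664i, -0.1748i, 0): ad − bc = (-0.8671i)(0) − (-0.4664i)(-0.1748i) = 0.08153 ≠ 0, so the state is entangled.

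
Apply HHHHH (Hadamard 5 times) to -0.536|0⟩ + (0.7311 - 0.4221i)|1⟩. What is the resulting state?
(0.138 - 0.2985i)|0⟩ + (-0.896 + 0.2985i)|1⟩

H² = I, so H^5 = H: a single Hadamard. With (a, b) = (-0.536, (0.7311 - 0.4221i)), H gives ((a + b)/√2, (a − b)/√2) = ((0.138 - 0.2985i), (-0.896 + 0.2985i)).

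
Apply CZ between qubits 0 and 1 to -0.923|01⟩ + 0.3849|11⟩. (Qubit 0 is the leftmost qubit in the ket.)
-0.923|01⟩ - 0.3849|11⟩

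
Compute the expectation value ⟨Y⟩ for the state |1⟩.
0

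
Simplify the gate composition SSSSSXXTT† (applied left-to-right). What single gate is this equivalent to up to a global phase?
S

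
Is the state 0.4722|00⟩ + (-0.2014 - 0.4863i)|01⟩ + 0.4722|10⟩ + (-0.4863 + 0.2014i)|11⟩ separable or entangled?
Entangled

Writing the state as a|00⟩ + b|01⟩ + c|10⟩ + d|11⟩, it is a product state iff ad − bc = 0.
Here (a, b, c, d) = (0.4722, (-0.2014 - 0.4863i), 0.4722, (-0.4863 + 0.2014i)): ad − bc = (0.4722)(-0.4863 + 0.2014i) − (-0.2014 - 0.4863i)(0.4722) = (-0.1345 + 0.3247i) ≠ 0, so the state is entangled.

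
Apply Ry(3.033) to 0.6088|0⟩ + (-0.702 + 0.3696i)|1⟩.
(0.734 - 0.3691i)|0⟩ + (0.5698 + 0.02006i)|1⟩

Ry(3.033) = [[cos(θ/2), −sin(θ/2)], [sin(θ/2), cos(θ/2)]]; θ = 3.033, cos(θ/2) ≈ 0.0542697, sin(θ/2) ≈ 0.998526.
With a = amp(|0⟩) = 0.6088 and b = amp(|1⟩) = (-0.702 + 0.3696i):
new amp(|0⟩) = (0.0542697)·a + (-0.998526)·b = (0.734 - 0.3691i)
new amp(|1⟩) = (0.998526)·a + (0.0542697)·b = (0.5698 + 0.02006i)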